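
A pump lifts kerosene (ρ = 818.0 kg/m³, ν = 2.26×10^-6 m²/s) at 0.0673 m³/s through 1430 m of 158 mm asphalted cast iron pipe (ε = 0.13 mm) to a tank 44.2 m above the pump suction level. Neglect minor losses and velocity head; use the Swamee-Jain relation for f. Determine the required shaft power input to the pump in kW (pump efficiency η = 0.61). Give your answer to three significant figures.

P_shaft ≈ 136 kW

V = 4Q/(πD²) = 3.433 m/s; Re = 2.40×10^5; ε/D = 8.23×10^-4; f = 0.02023
h_f = f(L/D)V²/2g = 109.9 m
Total head H = z + h_f = 44.2 + 109.9 = 154.1 m
P_hyd = ρgQH = 818.0·9.81·0.0673·154.1 = 83.24 kW
P_shaft = P_hyd/η = 83.24/0.61 = 136.5 kW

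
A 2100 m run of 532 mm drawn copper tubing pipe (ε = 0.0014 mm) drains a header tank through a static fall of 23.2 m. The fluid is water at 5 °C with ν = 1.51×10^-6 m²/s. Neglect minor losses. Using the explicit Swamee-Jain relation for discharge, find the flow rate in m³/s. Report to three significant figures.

Swamee-Jain (Type II): Q = -0.965·√(gD⁵h_f/L)·ln[ε/(3.7D) + √(3.17ν²L/(gD³h_f))]
√(gD⁵h_f/L) = √(9.81·0.532⁵·23.2/2100) = 0.06796
ε/(3.7D) = 7.11×10^-7; √(3.17ν²L/(gD³h_f)) = 2.10×10^-5
Q = -0.965·0.06796·ln(2.176×10^-5) = 0.7040 m³/s
Check: V = 3.17 m/s, Re = 1.12×10^6, f = 0.01147, h_f = 23.1 m ≈ 23.2 m ✓

Q ≈ 0.704 m³/s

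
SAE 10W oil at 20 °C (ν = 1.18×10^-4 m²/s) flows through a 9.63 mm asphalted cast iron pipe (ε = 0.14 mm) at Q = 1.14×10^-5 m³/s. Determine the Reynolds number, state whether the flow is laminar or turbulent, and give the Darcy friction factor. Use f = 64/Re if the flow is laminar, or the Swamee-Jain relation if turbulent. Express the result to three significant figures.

V = 4Q/(πD²) = 0.1565 m/s
Re = VD/ν = 0.1565·0.00963/1.18×10^-4 = 12.8
Re < 2300 → laminar → f = 64/Re = 5.010

Re ≈ 12.8; laminar; f = 64/Re ≈ 5.01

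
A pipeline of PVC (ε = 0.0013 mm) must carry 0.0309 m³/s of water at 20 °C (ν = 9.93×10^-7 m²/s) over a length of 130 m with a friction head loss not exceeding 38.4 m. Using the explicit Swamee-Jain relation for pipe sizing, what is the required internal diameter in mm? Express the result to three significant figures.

Swamee-Jain (Type III): D = 0.66·[ε^1.25·(LQ²/(gh_f))^4.75 + ν·Q^9.4·(L/(gh_f))^5.2]^0.04
LQ²/(gh_f) = 3.295×10^-4; L/(gh_f) = 0.3451
Term 1 = ε^1.25·(…)^4.75 = 1.27×10^-24; Term 2 = ν·Q^9.4·(…)^5.2 = 2.51×10^-23
D = 0.66·(1.27×10^-24 + 2.51×10^-23)^0.04 = 0.08249 m = 82.5 mm
Check: V = 5.78 m/s, Re = 4.80×10^5, f = 0.01343, h_f = 36.1 m ≈ 38.4 m ✓

D ≈ 82.5 mm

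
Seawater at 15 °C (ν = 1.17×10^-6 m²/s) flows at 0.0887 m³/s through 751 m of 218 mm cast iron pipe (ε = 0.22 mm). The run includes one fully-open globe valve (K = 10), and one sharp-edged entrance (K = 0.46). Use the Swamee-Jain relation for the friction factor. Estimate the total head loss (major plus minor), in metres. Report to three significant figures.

H_L ≈ 23.3 m

V = 4Q/(πD²) = 2.376 m/s; V²/2g = 0.2878 m
Re = 4.43×10^5, ε/D = 0.00101 → f = 0.02047 (Swamee-Jain)
Major: h_f = f(L/D)·V²/2g = 0.02047·3445·0.2878 = 20.30 m
Minor: ΣK = 10.5; h_m = ΣK·V²/2g = 3.011 m
Total H_L = 20.30 + 3.011 = 23.31 m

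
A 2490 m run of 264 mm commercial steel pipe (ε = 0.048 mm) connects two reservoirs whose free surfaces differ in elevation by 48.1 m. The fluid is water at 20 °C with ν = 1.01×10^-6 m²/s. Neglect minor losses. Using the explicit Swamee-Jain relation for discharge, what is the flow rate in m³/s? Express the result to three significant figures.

Swamee-Jain (Type II): Q = -0.965·√(gD⁵h_f/L)·ln[ε/(3.7D) + √(3.17ν²L/(gD³h_f))]
√(gD⁵h_f/L) = √(9.81·0.264⁵·48.1/2490) = 0.01559
ε/(3.7D) = 4.91×10^-5; √(3.17ν²L/(gD³h_f)) = 3.05×10^-5
Q = -0.965·0.01559·ln(7.959×10^-5) = 0.1420 m³/s
Check: V = 2.59 m/s, Re = 6.78×10^5, f = 0.01496, h_f = 48.4 m ≈ 48.1 m ✓

Q ≈ 0.142 m³/s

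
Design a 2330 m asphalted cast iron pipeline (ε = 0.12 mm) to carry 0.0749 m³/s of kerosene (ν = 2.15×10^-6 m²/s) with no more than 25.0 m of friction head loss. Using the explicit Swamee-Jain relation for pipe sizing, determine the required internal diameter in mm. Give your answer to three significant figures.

D ≈ 245 mm

Swamee-Jain (Type III): D = 0.66·[ε^1.25·(LQ²/(gh_f))^4.75 + ν·Q^9.4·(L/(gh_f))^5.2]^0.04
LQ²/(gh_f) = 0.05330; L/(gh_f) = 9.501
Term 1 = ε^1.25·(…)^4.75 = 1.12×10^-11; Term 2 = ν·Q^9.4·(…)^5.2 = 6.87×10^-12
D = 0.66·(1.12×10^-11 + 6.87×10^-12)^0.04 = 0.2454 m = 245 mm
Check: V = 1.58 m/s, Re = 1.81×10^5, f = 0.01906, h_f = 23.1 m ≈ 25.0 m ✓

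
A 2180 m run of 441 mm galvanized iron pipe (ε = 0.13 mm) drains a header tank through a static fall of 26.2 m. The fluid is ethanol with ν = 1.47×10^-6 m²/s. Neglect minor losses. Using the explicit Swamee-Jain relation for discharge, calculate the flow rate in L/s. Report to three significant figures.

Swamee-Jain (Type II): Q = -0.965·√(gD⁵h_f/L)·ln[ε/(3.7D) + √(3.17ν²L/(gD³h_f))]
√(gD⁵h_f/L) = √(9.81·0.441⁵·26.2/2180) = 0.04435
ε/(3.7D) = 7.97×10^-5; √(3.17ν²L/(gD³h_f)) = 2.60×10^-5
Q = -0.965·0.04435·ln(1.057×10^-4) = 0.3918 m³/s
Check: V = 2.56 m/s, Re = 7.69×10^5, f = 0.01591, h_f = 26.4 m ≈ 26.2 m ✓

Q ≈ 392 L/s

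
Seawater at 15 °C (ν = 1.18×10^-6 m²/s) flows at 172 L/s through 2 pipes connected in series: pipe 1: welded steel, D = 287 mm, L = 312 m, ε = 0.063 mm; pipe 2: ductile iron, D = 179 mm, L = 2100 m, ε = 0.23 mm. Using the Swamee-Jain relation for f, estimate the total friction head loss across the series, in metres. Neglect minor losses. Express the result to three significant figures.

Pipe 1: V = 2.659 m/s, Re = 6.47×10^5, ε/D = 2.20×10^-4, f = 0.01539, h_1 = f(L/D)V²/2g = 6.027 m
Pipe 2: V = 6.835 m/s, Re = 1.04×10^6, ε/D = 0.00128, f = 0.02122, h_2 = f(L/D)V²/2g = 592.7 m
Series → Q common, losses add: H = Σh = 598.7 m

H ≈ 599 m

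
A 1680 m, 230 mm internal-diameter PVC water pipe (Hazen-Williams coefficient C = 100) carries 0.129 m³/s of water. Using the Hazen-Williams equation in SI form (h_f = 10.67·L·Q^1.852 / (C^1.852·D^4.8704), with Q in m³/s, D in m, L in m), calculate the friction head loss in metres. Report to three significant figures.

h_f = 10.67·1680·0.129^1.852 / (100^1.852·0.230^4.8704) = 102.5 m

h_f ≈ 103 m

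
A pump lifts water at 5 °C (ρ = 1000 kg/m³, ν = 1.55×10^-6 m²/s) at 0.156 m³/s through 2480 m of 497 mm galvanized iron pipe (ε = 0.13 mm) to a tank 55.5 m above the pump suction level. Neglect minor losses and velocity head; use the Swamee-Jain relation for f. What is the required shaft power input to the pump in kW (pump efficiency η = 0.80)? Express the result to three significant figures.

V = 4Q/(πD²) = 0.8041 m/s; Re = 2.58×10^5; ε/D = 2.62×10^-4; f = 0.01705
h_f = f(L/D)V²/2g = 2.803 m
Total head H = z + h_f = 55.5 + 2.803 = 58.30 m
P_hyd = ρgQH = 1000·9.81·0.156·58.30 = 89.23 kW
P_shaft = P_hyd/η = 89.23/0.80 = 111.5 kW

P_shaft ≈ 112 kW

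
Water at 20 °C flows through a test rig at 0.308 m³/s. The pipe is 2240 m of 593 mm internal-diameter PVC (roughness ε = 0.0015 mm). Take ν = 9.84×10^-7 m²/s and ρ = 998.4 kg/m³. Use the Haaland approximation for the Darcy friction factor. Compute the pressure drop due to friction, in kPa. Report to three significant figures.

V = 4Q/(πD²) = 4·0.308/(π·0.593²) = 1.115 m/s
Re = VD/ν = 1.115·0.593/9.84×10^-7 = 6.72×10^5 → turbulent
ε/D = 0.0015/593 = 2.53×10^-6
Haaland: f = 0.01243
h_f = f(L/D)V²/(2g) = 0.01243·(2240/0.593)·1.115²/(2·9.81) = 2.977 m
Δp = ρg·h_f = 998.4·9.81·2.977 = 29.16 kPa

Δp ≈ 29.2 kPa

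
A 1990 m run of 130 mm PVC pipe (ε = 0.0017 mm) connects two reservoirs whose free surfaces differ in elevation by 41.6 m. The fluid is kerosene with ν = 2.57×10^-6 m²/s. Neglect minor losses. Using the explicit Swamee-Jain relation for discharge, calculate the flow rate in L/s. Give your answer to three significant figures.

Q ≈ 22.4 L/s

Swamee-Jain (Type II): Q = -0.965·√(gD⁵h_f/L)·ln[ε/(3.7D) + √(3.17ν²L/(gD³h_f))]
√(gD⁵h_f/L) = √(9.81·0.130⁵·41.6/1990) = 0.002759
ε/(3.7D) = 3.53×10^-6; √(3.17ν²L/(gD³h_f)) = 2.16×10^-4
Q = -0.965·0.002759·ln(2.191×10^-4) = 0.02244 m³/s
Check: V = 1.69 m/s, Re = 8.55×10^4, f = 0.01854, h_f = 41.3 m ≈ 41.6 m ✓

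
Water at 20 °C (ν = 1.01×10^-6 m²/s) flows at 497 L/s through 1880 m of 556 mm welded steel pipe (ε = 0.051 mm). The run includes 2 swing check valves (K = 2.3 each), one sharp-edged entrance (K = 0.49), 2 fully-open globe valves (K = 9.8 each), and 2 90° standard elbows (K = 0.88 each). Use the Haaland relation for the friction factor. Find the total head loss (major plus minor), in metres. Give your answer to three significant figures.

H_L ≈ 15.1 m

V = 4Q/(πD²) = 2.047 m/s; V²/2g = 0.2136 m
Re = 1.13×10^6, ε/D = 9.17×10^-5 → f = 0.01307 (Haaland)
Major: h_f = f(L/D)·V²/2g = 0.01307·3381·0.2136 = 9.441 m
Minor: ΣK = 26.5; h_m = ΣK·V²/2g = 5.649 m
Total H_L = 9.441 + 5.649 = 15.09 m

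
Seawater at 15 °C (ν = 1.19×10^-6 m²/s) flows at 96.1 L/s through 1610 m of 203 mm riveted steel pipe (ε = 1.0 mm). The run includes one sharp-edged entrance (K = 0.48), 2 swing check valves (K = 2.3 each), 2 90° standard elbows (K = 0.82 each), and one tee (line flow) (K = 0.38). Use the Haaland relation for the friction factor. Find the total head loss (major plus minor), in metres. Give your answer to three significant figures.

H_L ≈ 112 m

V = 4Q/(πD²) = 2.969 m/s; V²/2g = 0.4493 m
Re = 5.07×10^5, ε/D = 0.00493 → f = 0.03047 (Haaland)
Major: h_f = f(L/D)·V²/2g = 0.03047·7931·0.4493 = 108.6 m
Minor: ΣK = 7.10; h_m = ΣK·V²/2g = 3.190 m
Total H_L = 108.6 + 3.190 = 111.8 m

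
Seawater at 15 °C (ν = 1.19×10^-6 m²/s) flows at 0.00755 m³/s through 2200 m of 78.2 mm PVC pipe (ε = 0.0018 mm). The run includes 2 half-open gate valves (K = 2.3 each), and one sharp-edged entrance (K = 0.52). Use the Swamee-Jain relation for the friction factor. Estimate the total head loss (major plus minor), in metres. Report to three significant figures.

V = 4Q/(πD²) = 1.572 m/s; V²/2g = 0.1259 m
Re = 1.03×10^5, ε/D = 2.30×10^-5 → f = 0.01789 (Swamee-Jain)
Major: h_f = f(L/D)·V²/2g = 0.01789·28133·0.1259 = 63.37 m
Minor: ΣK = 5.12; h_m = ΣK·V²/2g = 0.6448 m
Total H_L = 63.37 + 0.6448 = 64.02 m

H_L ≈ 64.0 m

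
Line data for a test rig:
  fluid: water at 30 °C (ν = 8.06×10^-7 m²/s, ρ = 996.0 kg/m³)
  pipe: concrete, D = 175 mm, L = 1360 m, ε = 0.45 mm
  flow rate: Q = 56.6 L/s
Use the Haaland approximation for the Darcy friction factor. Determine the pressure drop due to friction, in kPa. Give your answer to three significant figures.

Δp ≈ 544 kPa

V = 4Q/(πD²) = 4·0.0566/(π·0.175²) = 2.353 m/s
Re = VD/ν = 2.353·0.175/8.06×10^-7 = 5.11×10^5 → turbulent
ε/D = 0.45/175 = 0.00257
Haaland: f = 0.02538
h_f = f(L/D)V²/(2g) = 0.02538·(1360/0.175)·2.353²/(2·9.81) = 55.67 m
Δp = ρg·h_f = 996.0·9.81·55.67 = 544.0 kPa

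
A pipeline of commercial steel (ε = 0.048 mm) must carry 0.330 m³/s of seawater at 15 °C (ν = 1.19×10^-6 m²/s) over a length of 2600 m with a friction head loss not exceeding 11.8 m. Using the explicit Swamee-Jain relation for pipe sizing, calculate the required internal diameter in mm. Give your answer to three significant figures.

D ≈ 492 mm

Swamee-Jain (Type III): D = 0.66·[ε^1.25·(LQ²/(gh_f))^4.75 + ν·Q^9.4·(L/(gh_f))^5.2]^0.04
LQ²/(gh_f) = 2.446; L/(gh_f) = 22.46
Term 1 = ε^1.25·(…)^4.75 = 2.80×10^-4; Term 2 = ν·Q^9.4·(…)^5.2 = 3.78×10^-4
D = 0.66·(2.80×10^-4 + 3.78×10^-4)^0.04 = 0.4923 m = 492 mm
Check: V = 1.73 m/s, Re = 7.17×10^5, f = 0.01389, h_f = 11.2 m ≈ 11.8 m ✓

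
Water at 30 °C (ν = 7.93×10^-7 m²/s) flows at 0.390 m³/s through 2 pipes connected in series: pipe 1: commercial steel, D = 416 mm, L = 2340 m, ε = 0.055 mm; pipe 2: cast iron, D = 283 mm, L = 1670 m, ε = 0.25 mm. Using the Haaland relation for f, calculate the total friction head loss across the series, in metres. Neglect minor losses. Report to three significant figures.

H ≈ 254 m

Pipe 1: V = 2.869 m/s, Re = 1.51×10^6, ε/D = 1.32×10^-4, f = 0.01344, h_1 = f(L/D)V²/2g = 31.74 m
Pipe 2: V = 6.200 m/s, Re = 2.21×10^6, ε/D = 8.83×10^-4, f = 0.01923, h_2 = f(L/D)V²/2g = 222.3 m
Series → Q common, losses add: H = Σh = 254.0 m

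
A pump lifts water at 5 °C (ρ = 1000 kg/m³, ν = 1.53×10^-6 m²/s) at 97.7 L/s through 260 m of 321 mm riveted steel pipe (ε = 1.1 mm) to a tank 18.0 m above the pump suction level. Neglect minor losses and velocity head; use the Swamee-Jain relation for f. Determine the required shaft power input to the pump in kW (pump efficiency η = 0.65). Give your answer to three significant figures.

V = 4Q/(πD²) = 1.207 m/s; Re = 2.53×10^5; ε/D = 0.00343; f = 0.02782
h_f = f(L/D)V²/2g = 1.674 m
Total head H = z + h_f = 18.0 + 1.674 = 19.67 m
P_hyd = ρgQH = 1000·9.81·0.0977·19.67 = 18.86 kW
P_shaft = P_hyd/η = 18.86/0.65 = 29.01 kW

P_shaft ≈ 29.0 kW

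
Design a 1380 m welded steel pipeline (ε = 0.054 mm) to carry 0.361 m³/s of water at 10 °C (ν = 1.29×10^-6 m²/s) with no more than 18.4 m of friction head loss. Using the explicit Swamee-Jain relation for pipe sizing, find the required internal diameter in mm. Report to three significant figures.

D ≈ 413 mm

Swamee-Jain (Type III): D = 0.66·[ε^1.25·(LQ²/(gh_f))^4.75 + ν·Q^9.4·(L/(gh_f))^5.2]^0.04
LQ²/(gh_f) = 0.9963; L/(gh_f) = 7.645
Term 1 = ε^1.25·(…)^4.75 = 4.55×10^-6; Term 2 = ν·Q^9.4·(…)^5.2 = 3.51×10^-6
D = 0.66·(4.55×10^-6 + 3.51×10^-6)^0.04 = 0.4128 m = 413 mm
Check: V = 2.70 m/s, Re = 8.63×10^5, f = 0.01409, h_f = 17.5 m ≈ 18.4 m ✓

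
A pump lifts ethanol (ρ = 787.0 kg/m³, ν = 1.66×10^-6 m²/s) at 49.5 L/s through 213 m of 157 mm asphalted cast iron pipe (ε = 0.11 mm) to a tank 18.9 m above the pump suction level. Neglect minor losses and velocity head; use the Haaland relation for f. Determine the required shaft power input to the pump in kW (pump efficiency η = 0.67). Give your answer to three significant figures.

P_shaft ≈ 15.8 kW

V = 4Q/(πD²) = 2.557 m/s; Re = 2.42×10^5; ε/D = 7.01×10^-4; f = 0.01939
h_f = f(L/D)V²/2g = 8.764 m
Total head H = z + h_f = 18.9 + 8.764 = 27.66 m
P_hyd = ρgQH = 787.0·9.81·0.0495·27.66 = 10.57 kW
P_shaft = P_hyd/η = 10.57/0.67 = 15.78 kW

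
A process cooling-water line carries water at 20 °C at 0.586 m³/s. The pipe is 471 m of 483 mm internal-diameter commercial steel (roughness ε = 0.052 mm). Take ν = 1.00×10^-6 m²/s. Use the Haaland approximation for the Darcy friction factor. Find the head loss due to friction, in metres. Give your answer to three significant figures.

h_f ≈ 6.63 m

V = 4Q/(πD²) = 4·0.586/(π·0.483²) = 3.198 m/s
Re = VD/ν = 3.198·0.483/1.00×10^-6 = 1.54×10^6 → turbulent
ε/D = 0.052/483 = 1.08×10^-4
Haaland: f = 0.01305
h_f = f(L/D)V²/(2g) = 0.01305·(471/0.483)·3.198²/(2·9.81) = 6.633 m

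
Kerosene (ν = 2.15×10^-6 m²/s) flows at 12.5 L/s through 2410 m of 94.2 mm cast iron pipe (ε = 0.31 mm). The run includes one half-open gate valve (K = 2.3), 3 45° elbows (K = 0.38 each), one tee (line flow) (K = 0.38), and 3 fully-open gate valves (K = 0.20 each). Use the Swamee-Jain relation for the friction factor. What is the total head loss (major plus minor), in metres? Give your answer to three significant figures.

H_L ≈ 121 m

V = 4Q/(πD²) = 1.794 m/s; V²/2g = 0.1640 m
Re = 7.86×10^4, ε/D = 0.00329 → f = 0.02867 (Swamee-Jain)
Major: h_f = f(L/D)·V²/2g = 0.02867·25584·0.1640 = 120.3 m
Minor: ΣK = 4.42; h_m = ΣK·V²/2g = 0.7247 m
Total H_L = 120.3 + 0.7247 = 121.0 m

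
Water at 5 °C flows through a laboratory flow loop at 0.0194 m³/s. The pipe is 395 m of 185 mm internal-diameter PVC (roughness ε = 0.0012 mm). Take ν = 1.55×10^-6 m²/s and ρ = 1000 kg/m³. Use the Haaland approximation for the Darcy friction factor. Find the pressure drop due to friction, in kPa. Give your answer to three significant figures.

V = 4Q/(πD²) = 4·0.0194/(π·0.185²) = 0.7217 m/s
Re = VD/ν = 0.7217·0.185/1.55×10^-6 = 8.61×10^4 → turbulent
ε/D = 0.0012/185 = 6.49×10^-6
Haaland: f = 0.01841
h_f = f(L/D)V²/(2g) = 0.01841·(395/0.185)·0.7217²/(2·9.81) = 1.044 m
Δp = ρg·h_f = 1000·9.81·1.044 = 10.24 kPa

Δp ≈ 10.2 kPa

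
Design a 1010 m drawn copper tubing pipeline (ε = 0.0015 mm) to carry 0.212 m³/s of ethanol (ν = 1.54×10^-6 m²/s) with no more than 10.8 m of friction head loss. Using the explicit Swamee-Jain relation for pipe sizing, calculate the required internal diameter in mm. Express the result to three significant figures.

Swamee-Jain (Type III): D = 0.66·[ε^1.25·(LQ²/(gh_f))^4.75 + ν·Q^9.4·(L/(gh_f))^5.2]^0.04
LQ²/(gh_f) = 0.4285; L/(gh_f) = 9.533
Term 1 = ε^1.25·(…)^4.75 = 9.37×10^-10; Term 2 = ν·Q^9.4·(…)^5.2 = 8.85×10^-8
D = 0.66·(9.37×10^-10 + 8.85×10^-8)^0.04 = 0.3448 m = 345 mm
Check: V = 2.27 m/s, Re = 5.08×10^5, f = 0.01312, h_f = 10.1 m ≈ 10.8 m ✓

D ≈ 345 mm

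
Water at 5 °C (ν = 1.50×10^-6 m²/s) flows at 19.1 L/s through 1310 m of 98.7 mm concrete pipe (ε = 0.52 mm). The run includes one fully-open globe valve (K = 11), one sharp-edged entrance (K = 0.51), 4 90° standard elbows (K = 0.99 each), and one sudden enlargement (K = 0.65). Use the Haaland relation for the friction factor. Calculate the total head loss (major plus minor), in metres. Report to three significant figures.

V = 4Q/(πD²) = 2.496 m/s; V²/2g = 0.3176 m
Re = 1.64×10^5, ε/D = 0.00527 → f = 0.03142 (Haaland)
Major: h_f = f(L/D)·V²/2g = 0.03142·13273·0.3176 = 132.5 m
Minor: ΣK = 16.1; h_m = ΣK·V²/2g = 5.120 m
Total H_L = 132.5 + 5.120 = 137.6 m

H_L ≈ 138 m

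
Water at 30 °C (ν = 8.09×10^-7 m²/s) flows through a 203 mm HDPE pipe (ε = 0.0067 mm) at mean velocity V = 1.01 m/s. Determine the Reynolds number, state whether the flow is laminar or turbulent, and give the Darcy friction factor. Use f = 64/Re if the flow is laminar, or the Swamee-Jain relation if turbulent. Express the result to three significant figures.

Re = VD/ν = 1.010·0.203/8.09×10^-7 = 2.53×10^5
Re > 4000 → turbulent; ε/D = 3.30×10^-5
Swamee-Jain: f = 0.01518

Re ≈ 2.53×10^5; turbulent; f ≈ 0.0152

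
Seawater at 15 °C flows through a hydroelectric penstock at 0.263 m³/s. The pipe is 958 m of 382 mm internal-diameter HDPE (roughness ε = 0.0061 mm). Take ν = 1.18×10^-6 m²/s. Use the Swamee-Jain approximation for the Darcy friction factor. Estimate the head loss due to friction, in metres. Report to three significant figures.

V = 4Q/(πD²) = 4·0.263/(π·0.382²) = 2.295 m/s
Re = VD/ν = 2.295·0.382/1.18×10^-6 = 7.43×10^5 → turbulent
ε/D = 0.0061/382 = 1.60×10^-5
Swamee-Jain: f = 0.01253
h_f = f(L/D)V²/(2g) = 0.01253·(958/0.382)·2.295²/(2·9.81) = 8.436 m

h_f ≈ 8.44 m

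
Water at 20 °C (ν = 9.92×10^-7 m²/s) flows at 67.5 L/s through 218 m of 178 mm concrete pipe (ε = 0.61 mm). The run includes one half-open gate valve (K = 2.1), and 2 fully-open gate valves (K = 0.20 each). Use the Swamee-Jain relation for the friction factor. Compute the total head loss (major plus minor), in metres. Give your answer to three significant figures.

H_L ≈ 13.6 m

V = 4Q/(πD²) = 2.713 m/s; V²/2g = 0.3750 m
Re = 4.87×10^5, ε/D = 0.00343 → f = 0.02753 (Swamee-Jain)
Major: h_f = f(L/D)·V²/2g = 0.02753·1225·0.3750 = 12.65 m
Minor: ΣK = 2.50; h_m = ΣK·V²/2g = 0.9375 m
Total H_L = 12.65 + 0.9375 = 13.58 m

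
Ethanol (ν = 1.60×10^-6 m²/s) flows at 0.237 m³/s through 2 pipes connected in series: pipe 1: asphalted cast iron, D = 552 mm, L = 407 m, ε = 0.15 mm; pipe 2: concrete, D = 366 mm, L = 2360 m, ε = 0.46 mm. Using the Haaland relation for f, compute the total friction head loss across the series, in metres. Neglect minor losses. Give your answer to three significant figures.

H ≈ 36.0 m

Pipe 1: V = 0.9903 m/s, Re = 3.42×10^5, ε/D = 2.72×10^-4, f = 0.01640, h_1 = f(L/D)V²/2g = 0.6046 m
Pipe 2: V = 2.253 m/s, Re = 5.15×10^5, ε/D = 0.00126, f = 0.02125, h_2 = f(L/D)V²/2g = 35.44 m
Series → Q common, losses add: H = Σh = 36.04 m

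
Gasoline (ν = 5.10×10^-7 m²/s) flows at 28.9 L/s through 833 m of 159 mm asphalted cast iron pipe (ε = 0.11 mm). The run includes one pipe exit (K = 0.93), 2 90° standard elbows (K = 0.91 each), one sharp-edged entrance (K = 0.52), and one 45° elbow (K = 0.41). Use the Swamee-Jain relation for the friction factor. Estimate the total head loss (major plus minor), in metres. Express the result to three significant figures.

V = 4Q/(πD²) = 1.456 m/s; V²/2g = 0.1080 m
Re = 4.54×10^5, ε/D = 6.92×10^-4 → f = 0.01895 (Swamee-Jain)
Major: h_f = f(L/D)·V²/2g = 0.01895·5239·0.1080 = 10.72 m
Minor: ΣK = 3.68; h_m = ΣK·V²/2g = 0.3974 m
Total H_L = 10.72 + 0.3974 = 11.12 m

H_L ≈ 11.1 m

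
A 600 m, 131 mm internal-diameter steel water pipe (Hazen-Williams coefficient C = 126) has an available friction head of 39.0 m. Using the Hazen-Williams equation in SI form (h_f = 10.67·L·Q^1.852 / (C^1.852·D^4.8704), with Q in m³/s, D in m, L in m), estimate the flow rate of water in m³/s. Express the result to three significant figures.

Rearranging: Q = [h_f·C^1.852·D^4.8704 / (10.67·L)]^(1/1.852)
Q = [39.0·126^1.852·0.131^4.8704 / (10.67·600)]^0.540 = 0.03827 m³/s

Q ≈ 0.0383 m³/s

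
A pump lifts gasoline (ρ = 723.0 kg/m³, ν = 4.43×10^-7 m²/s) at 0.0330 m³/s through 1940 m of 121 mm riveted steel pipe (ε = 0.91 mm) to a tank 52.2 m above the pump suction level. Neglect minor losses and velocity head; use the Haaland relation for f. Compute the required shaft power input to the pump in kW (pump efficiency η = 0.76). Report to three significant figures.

V = 4Q/(πD²) = 2.870 m/s; Re = 7.84×10^5; ε/D = 0.00752; f = 0.03465
h_f = f(L/D)V²/2g = 233.2 m
Total head H = z + h_f = 52.2 + 233.2 = 285.4 m
P_hyd = ρgQH = 723.0·9.81·0.0330·285.4 = 66.81 kW
P_shaft = P_hyd/η = 66.81/0.76 = 87.90 kW

P_shaft ≈ 87.9 kW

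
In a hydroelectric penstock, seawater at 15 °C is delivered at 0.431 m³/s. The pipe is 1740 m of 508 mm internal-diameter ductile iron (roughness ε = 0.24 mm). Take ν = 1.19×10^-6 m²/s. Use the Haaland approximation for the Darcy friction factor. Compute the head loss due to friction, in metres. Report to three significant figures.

V = 4Q/(πD²) = 4·0.431/(π·0.508²) = 2.126 m/s
Re = VD/ν = 2.126·0.508/1.19×10^-6 = 9.08×10^5 → turbulent
ε/D = 0.24/508 = 4.72×10^-4
Haaland: f = 0.01702
h_f = f(L/D)V²/(2g) = 0.01702·(1740/0.508)·2.126²/(2·9.81) = 13.44 m

h_f ≈ 13.4 m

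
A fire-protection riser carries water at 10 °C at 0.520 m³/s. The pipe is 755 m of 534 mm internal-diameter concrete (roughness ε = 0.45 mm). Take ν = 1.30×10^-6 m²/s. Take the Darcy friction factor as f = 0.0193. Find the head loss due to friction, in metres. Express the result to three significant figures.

V = 4Q/(πD²) = 4·0.520/(π·0.534²) = 2.322 m/s
h_f = f(L/D)V²/(2g) = 0.01930·(755/0.534)·2.322²/(2·9.81) = 7.498 m

h_f ≈ 7.50 m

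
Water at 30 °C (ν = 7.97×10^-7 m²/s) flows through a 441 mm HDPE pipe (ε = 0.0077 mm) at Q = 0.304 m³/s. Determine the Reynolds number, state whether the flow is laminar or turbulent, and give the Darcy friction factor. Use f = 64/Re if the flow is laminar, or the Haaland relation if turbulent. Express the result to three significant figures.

V = 4Q/(πD²) = 1.990 m/s
Re = VD/ν = 1.990·0.441/7.97×10^-7 = 1.10×10^6
Re > 4000 → turbulent; ε/D = 1.75×10^-5
Haaland: f = 0.01175

Re ≈ 1.10×10^6; turbulent; f ≈ 0.0117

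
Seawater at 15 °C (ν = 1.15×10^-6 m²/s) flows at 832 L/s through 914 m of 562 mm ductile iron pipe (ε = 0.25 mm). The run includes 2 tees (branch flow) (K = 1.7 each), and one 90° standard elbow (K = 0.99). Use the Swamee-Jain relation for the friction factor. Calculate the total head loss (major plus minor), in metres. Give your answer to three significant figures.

H_L ≈ 18.1 m

V = 4Q/(πD²) = 3.354 m/s; V²/2g = 0.5734 m
Re = 1.64×10^6, ε/D = 4.45×10^-4 → f = 0.01669 (Swamee-Jain)
Major: h_f = f(L/D)·V²/2g = 0.01669·1626·0.5734 = 15.56 m
Minor: ΣK = 4.39; h_m = ΣK·V²/2g = 2.517 m
Total H_L = 15.56 + 2.517 = 18.08 m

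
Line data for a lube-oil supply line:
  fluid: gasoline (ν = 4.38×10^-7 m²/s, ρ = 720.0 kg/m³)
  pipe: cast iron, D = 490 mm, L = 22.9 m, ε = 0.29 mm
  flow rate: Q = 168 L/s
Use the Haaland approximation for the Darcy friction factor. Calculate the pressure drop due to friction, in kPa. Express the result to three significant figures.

Δp ≈ 0.237 kPa

V = 4Q/(πD²) = 4·0.168/(π·0.490²) = 0.8909 m/s
Re = VD/ν = 0.8909·0.490/4.38×10^-7 = 9.97×10^5 → turbulent
ε/D = 0.29/490 = 5.92×10^-4
Haaland: f = 0.01778
h_f = f(L/D)V²/(2g) = 0.01778·(22.9/0.490)·0.8909²/(2·9.81) = 0.03361 m
Δp = ρg·h_f = 720.0·9.81·0.03361 = 0.2374 kPa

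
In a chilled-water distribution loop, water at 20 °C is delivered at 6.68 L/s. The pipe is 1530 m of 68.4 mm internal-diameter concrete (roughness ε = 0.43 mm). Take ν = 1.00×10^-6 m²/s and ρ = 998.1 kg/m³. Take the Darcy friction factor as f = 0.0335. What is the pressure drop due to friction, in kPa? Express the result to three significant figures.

Δp ≈ 1240 kPa

V = 4Q/(πD²) = 4·0.00668/(π·0.0684²) = 1.818 m/s
h_f = f(L/D)V²/(2g) = 0.03350·(1530/0.0684)·1.818²/(2·9.81) = 126.2 m
Δp = ρg·h_f = 998.1·9.81·126.2 = 1236 kPa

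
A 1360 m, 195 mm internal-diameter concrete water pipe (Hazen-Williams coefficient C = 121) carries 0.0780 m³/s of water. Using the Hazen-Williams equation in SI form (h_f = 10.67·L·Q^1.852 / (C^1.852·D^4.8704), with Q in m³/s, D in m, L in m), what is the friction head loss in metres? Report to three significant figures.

h_f = 10.67·1360·0.0780^1.852 / (121^1.852·0.195^4.8704) = 51.33 m

h_f ≈ 51.3 m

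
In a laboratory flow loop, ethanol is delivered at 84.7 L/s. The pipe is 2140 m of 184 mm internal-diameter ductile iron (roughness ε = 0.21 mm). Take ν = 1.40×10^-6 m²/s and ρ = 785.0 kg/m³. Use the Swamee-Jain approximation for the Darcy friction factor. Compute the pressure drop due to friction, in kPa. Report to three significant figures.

Δp ≈ 975 kPa

V = 4Q/(πD²) = 4·0.0847/(π·0.184²) = 3.185 m/s
Re = VD/ν = 3.185·0.184/1.40×10^-6 = 4.19×10^5 → turbulent
ε/D = 0.21/184 = 0.00114
Swamee-Jain: f = 0.02106
h_f = f(L/D)V²/(2g) = 0.02106·(2140/0.184)·3.185²/(2·9.81) = 126.7 m
Δp = ρg·h_f = 785.0·9.81·126.7 = 975.4 kPa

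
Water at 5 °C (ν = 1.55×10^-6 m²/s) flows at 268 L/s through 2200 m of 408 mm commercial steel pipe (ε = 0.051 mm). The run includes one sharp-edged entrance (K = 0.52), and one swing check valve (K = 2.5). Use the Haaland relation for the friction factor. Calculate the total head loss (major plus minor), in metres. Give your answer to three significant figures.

H_L ≈ 17.3 m

V = 4Q/(πD²) = 2.050 m/s; V²/2g = 0.2142 m
Re = 5.40×10^5, ε/D = 1.25×10^-4 → f = 0.01442 (Haaland)
Major: h_f = f(L/D)·V²/2g = 0.01442·5392·0.2142 = 16.66 m
Minor: ΣK = 3.02; h_m = ΣK·V²/2g = 0.6468 m
Total H_L = 16.66 + 0.6468 = 17.30 m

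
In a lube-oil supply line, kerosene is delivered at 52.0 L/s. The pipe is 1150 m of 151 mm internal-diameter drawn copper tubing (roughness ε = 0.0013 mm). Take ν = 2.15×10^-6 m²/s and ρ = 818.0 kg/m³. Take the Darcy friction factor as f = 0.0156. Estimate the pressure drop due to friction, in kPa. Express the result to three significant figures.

Δp ≈ 410 kPa

V = 4Q/(πD²) = 4·0.0520/(π·0.151²) = 2.904 m/s
h_f = f(L/D)V²/(2g) = 0.01560·(1150/0.151)·2.904²/(2·9.81) = 51.06 m
Δp = ρg·h_f = 818.0·9.81·51.06 = 409.7 kPa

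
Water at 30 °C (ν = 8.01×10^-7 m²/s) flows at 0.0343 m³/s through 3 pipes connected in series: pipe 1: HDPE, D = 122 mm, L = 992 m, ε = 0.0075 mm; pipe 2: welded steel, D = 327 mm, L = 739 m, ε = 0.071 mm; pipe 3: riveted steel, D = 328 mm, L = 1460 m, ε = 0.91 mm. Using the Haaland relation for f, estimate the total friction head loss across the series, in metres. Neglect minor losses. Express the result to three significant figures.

H ≈ 51.4 m

Pipe 1: V = 2.934 m/s, Re = 4.47×10^5, ε/D = 6.15×10^-5, f = 0.01403, h_1 = f(L/D)V²/2g = 50.05 m
Pipe 2: V = 0.4084 m/s, Re = 1.67×10^5, ε/D = 2.17×10^-4, f = 0.01740, h_2 = f(L/D)V²/2g = 0.3344 m
Pipe 3: V = 0.4059 m/s, Re = 1.66×10^5, ε/D = 0.00277, f = 0.02641, h_3 = f(L/D)V²/2g = 0.9872 m
Series → Q common, losses add: H = Σh = 51.37 m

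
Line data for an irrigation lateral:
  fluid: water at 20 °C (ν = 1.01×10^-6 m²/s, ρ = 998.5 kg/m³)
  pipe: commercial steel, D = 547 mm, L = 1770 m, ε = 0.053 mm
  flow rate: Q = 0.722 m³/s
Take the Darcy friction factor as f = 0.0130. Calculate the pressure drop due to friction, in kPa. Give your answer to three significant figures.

Δp ≈ 198 kPa

V = 4Q/(πD²) = 4·0.722/(π·0.547²) = 3.072 m/s
h_f = f(L/D)V²/(2g) = 0.01300·(1770/0.547)·3.072²/(2·9.81) = 20.24 m
Δp = ρg·h_f = 998.5·9.81·20.24 = 198.2 kPa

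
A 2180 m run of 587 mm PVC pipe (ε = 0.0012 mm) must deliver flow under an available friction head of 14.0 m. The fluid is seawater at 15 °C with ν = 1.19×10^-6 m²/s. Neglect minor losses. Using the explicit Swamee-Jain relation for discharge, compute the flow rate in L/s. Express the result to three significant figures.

Swamee-Jain (Type II): Q = -0.965·√(gD⁵h_f/L)·ln[ε/(3.7D) + √(3.17ν²L/(gD³h_f))]
√(gD⁵h_f/L) = √(9.81·0.587⁵·14.0/2180) = 0.06626
ε/(3.7D) = 5.53×10^-7; √(3.17ν²L/(gD³h_f)) = 1.88×10^-5
Q = -0.965·0.06626·ln(1.932×10^-5) = 0.6941 m³/s
Check: V = 2.56 m/s, Re = 1.27×10^6, f = 0.01122, h_f = 14.0 m ≈ 14.0 m ✓

Q ≈ 694 L/s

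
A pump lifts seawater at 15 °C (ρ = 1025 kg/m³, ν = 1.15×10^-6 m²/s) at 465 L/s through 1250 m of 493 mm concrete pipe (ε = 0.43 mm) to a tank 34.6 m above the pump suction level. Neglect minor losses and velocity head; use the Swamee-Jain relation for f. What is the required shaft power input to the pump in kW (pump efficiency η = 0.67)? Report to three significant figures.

V = 4Q/(πD²) = 2.436 m/s; Re = 1.04×10^6; ε/D = 8.72×10^-4; f = 0.01941
h_f = f(L/D)V²/2g = 14.88 m
Total head H = z + h_f = 34.6 + 14.88 = 49.48 m
P_hyd = ρgQH = 1025·9.81·0.465·49.48 = 231.4 kW
P_shaft = P_hyd/η = 231.4/0.67 = 345.3 kW

P_shaft ≈ 345 kW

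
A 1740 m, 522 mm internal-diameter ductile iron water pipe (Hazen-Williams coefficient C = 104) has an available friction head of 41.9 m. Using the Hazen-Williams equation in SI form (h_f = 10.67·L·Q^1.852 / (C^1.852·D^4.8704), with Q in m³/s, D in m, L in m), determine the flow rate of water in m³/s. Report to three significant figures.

Q ≈ 0.701 m³/s

Rearranging: Q = [h_f·C^1.852·D^4.8704 / (10.67·L)]^(1/1.852)
Q = [41.9·104^1.852·0.522^4.8704 / (10.67·1740)]^0.540 = 0.7008 m³/s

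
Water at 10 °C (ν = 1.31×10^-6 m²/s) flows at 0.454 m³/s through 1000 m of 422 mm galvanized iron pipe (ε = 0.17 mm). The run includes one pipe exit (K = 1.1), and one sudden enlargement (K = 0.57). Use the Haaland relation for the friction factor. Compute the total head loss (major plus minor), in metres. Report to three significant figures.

H_L ≈ 21.8 m

V = 4Q/(πD²) = 3.246 m/s; V²/2g = 0.5370 m
Re = 1.05×10^6, ε/D = 4.03×10^-4 → f = 0.01644 (Haaland)
Major: h_f = f(L/D)·V²/2g = 0.01644·2370·0.5370 = 20.92 m
Minor: ΣK = 1.67; h_m = ΣK·V²/2g = 0.8968 m
Total H_L = 20.92 + 0.8968 = 21.82 m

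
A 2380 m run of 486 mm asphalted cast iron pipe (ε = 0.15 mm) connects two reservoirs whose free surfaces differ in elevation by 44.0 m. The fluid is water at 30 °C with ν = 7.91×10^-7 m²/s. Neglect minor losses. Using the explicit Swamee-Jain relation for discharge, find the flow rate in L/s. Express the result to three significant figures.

Q ≈ 628 L/s

Swamee-Jain (Type II): Q = -0.965·√(gD⁵h_f/L)·ln[ε/(3.7D) + √(3.17ν²L/(gD³h_f))]
√(gD⁵h_f/L) = √(9.81·0.486⁵·44.0/2380) = 0.07012
ε/(3.7D) = 8.34×10^-5; √(3.17ν²L/(gD³h_f)) = 9.76×10^-6
Q = -0.965·0.07012·ln(9.318×10^-5) = 0.6280 m³/s
Check: V = 3.39 m/s, Re = 2.08×10^6, f = 0.01546, h_f = 44.2 m ≈ 44.0 m ✓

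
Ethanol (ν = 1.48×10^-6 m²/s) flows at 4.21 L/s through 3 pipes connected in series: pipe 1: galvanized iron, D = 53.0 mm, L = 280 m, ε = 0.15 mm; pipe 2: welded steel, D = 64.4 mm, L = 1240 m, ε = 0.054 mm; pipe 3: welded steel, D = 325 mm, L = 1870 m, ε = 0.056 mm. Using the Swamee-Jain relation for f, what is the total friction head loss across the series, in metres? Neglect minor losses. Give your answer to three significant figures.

H ≈ 65.6 m

Pipe 1: V = 1.908 m/s, Re = 6.83×10^4, ε/D = 0.00283, f = 0.02794, h_1 = f(L/D)V²/2g = 27.40 m
Pipe 2: V = 1.292 m/s, Re = 5.62×10^4, ε/D = 8.39×10^-4, f = 0.02331, h_2 = f(L/D)V²/2g = 38.22 m
Pipe 3: V = 0.05075 m/s, Re = 1.11×10^4, ε/D = 1.72×10^-4, f = 0.03039, h_3 = f(L/D)V²/2g = 0.02295 m
Series → Q common, losses add: H = Σh = 65.64 m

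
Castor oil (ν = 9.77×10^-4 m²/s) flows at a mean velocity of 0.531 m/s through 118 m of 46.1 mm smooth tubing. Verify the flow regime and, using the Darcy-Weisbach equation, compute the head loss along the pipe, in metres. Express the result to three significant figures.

h_f ≈ 94.0 m

Re = VD/ν = 0.531·0.04610/9.77×10^-4 = 25.1 → laminar (Re < 2300)
f = 64/Re = 2.554
h_f = f(L/D)V²/(2g) = 2.554·(118/0.04610)·0.531²/(2·9.81) = 93.96 m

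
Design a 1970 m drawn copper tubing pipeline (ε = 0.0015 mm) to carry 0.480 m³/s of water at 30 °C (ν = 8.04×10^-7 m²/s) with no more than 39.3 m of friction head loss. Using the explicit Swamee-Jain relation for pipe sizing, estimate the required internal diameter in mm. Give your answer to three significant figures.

Swamee-Jain (Type III): D = 0.66·[ε^1.25·(LQ²/(gh_f))^4.75 + ν·Q^9.4·(L/(gh_f))^5.2]^0.04
LQ²/(gh_f) = 1.177; L/(gh_f) = 5.110
Term 1 = ε^1.25·(…)^4.75 = 1.14×10^-7; Term 2 = ν·Q^9.4·(…)^5.2 = 3.91×10^-6
D = 0.66·(1.14×10^-7 + 3.91×10^-6)^0.04 = 0.4016 m = 402 mm
Check: V = 3.79 m/s, Re = 1.89×10^6, f = 0.01059, h_f = 38.1 m ≈ 39.3 m ✓

D ≈ 402 mm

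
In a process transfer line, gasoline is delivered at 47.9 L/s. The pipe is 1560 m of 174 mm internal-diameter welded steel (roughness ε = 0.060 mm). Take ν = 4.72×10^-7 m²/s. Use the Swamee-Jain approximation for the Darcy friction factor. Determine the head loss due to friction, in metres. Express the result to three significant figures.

h_f ≈ 30.3 m

V = 4Q/(πD²) = 4·0.0479/(π·0.174²) = 2.014 m/s
Re = VD/ν = 2.014·0.174/4.72×10^-7 = 7.43×10^5 → turbulent
ε/D = 0.060/174 = 3.45×10^-4
Swamee-Jain: f = 0.01635
h_f = f(L/D)V²/(2g) = 0.01635·(1560/0.174)·2.014²/(2·9.81) = 30.32 m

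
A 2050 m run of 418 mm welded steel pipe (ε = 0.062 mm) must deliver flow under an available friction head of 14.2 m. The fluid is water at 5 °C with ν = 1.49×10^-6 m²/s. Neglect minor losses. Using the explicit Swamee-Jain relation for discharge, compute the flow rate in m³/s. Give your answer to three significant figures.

Q ≈ 0.269 m³/s

Swamee-Jain (Type II): Q = -0.965·√(gD⁵h_f/L)·ln[ε/(3.7D) + √(3.17ν²L/(gD³h_f))]
√(gD⁵h_f/L) = √(9.81·0.418⁵·14.2/2050) = 0.02945
ε/(3.7D) = 4.01×10^-5; √(3.17ν²L/(gD³h_f)) = 3.77×10^-5
Q = -0.965·0.02945·ln(7.775×10^-5) = 0.2689 m³/s
Check: V = 1.96 m/s, Re = 5.50×10^5, f = 0.01486, h_f = 14.3 m ≈ 14.2 m ✓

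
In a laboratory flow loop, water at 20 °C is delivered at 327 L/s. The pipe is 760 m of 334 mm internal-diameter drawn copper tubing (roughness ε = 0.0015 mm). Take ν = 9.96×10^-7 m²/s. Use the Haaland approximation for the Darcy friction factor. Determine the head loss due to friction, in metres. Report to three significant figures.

h_f ≈ 18.2 m

V = 4Q/(πD²) = 4·0.327/(π·0.334²) = 3.732 m/s
Re = VD/ν = 3.732·0.334/9.96×10^-7 = 1.25×10^6 → turbulent
ε/D = 0.0015/334 = 4.49×10^-6
Haaland: f = 0.01125
h_f = f(L/D)V²/(2g) = 0.01125·(760/0.334)·3.732²/(2·9.81) = 18.17 m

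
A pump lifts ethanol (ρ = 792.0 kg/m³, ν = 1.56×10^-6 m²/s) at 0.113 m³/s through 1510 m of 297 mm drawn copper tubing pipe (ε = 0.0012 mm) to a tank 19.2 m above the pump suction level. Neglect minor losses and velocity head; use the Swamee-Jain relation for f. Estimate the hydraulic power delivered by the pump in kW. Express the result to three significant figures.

V = 4Q/(πD²) = 1.631 m/s; Re = 3.11×10^5; ε/D = 4.04×10^-6; f = 0.01433
h_f = f(L/D)V²/2g = 9.879 m
Total head H = z + h_f = 19.2 + 9.879 = 29.08 m
P_hyd = ρgQH = 792.0·9.81·0.113·29.08 = 25.53 kW

P_hyd ≈ 25.5 kW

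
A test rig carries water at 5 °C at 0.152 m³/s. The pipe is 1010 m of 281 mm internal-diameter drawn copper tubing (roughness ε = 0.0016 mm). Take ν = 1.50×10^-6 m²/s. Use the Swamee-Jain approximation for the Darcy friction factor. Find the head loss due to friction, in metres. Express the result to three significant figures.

h_f ≈ 14.7 m

V = 4Q/(πD²) = 4·0.152/(π·0.281²) = 2.451 m/s
Re = VD/ν = 2.451·0.281/1.50×10^-6 = 4.59×10^5 → turbulent
ε/D = 0.0016/281 = 5.69×10^-6
Swamee-Jain: f = 0.01338
h_f = f(L/D)V²/(2g) = 0.01338·(1010/0.281)·2.451²/(2·9.81) = 14.72 m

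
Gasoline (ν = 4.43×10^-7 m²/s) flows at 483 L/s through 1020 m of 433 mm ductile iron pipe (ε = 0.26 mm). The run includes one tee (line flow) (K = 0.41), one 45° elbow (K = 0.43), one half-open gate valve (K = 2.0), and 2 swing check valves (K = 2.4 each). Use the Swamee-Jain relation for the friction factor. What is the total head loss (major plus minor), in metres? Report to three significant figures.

H_L ≈ 26.9 m

V = 4Q/(πD²) = 3.280 m/s; V²/2g = 0.5484 m
Re = 3.21×10^6, ε/D = 6.00×10^-4 → f = 0.01760 (Swamee-Jain)
Major: h_f = f(L/D)·V²/2g = 0.01760·2356·0.5484 = 22.74 m
Minor: ΣK = 7.64; h_m = ΣK·V²/2g = 4.189 m
Total H_L = 22.74 + 4.189 = 26.93 m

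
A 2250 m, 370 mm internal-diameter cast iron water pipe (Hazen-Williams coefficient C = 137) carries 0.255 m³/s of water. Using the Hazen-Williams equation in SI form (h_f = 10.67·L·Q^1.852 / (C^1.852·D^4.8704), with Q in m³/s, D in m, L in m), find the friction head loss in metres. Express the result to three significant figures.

h_f = 10.67·2250·0.255^1.852 / (137^1.852·0.370^4.8704) = 26.74 m

h_f ≈ 26.7 m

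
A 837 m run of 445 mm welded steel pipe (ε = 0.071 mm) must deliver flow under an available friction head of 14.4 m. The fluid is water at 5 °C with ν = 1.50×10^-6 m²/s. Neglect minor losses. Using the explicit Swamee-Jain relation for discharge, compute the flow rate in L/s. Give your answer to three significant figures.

Q ≈ 505 L/s

Swamee-Jain (Type II): Q = -0.965·√(gD⁵h_f/L)·ln[ε/(3.7D) + √(3.17ν²L/(gD³h_f))]
√(gD⁵h_f/L) = √(9.81·0.445⁵·14.4/837) = 0.05427
ε/(3.7D) = 4.31×10^-5; √(3.17ν²L/(gD³h_f)) = 2.19×10^-5
Q = -0.965·0.05427·ln(6.502×10^-5) = 0.5049 m³/s
Check: V = 3.25 m/s, Re = 9.63×10^5, f = 0.01434, h_f = 14.5 m ≈ 14.4 m ✓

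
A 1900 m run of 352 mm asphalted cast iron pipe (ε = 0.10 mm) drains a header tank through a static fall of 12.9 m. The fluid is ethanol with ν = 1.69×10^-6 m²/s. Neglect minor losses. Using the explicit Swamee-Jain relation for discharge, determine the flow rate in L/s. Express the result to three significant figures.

Swamee-Jain (Type II): Q = -0.965·√(gD⁵h_f/L)·ln[ε/(3.7D) + √(3.17ν²L/(gD³h_f))]
√(gD⁵h_f/L) = √(9.81·0.352⁵·12.9/1900) = 0.01897
ε/(3.7D) = 7.68×10^-5; √(3.17ν²L/(gD³h_f)) = 5.58×10^-5
Q = -0.965·0.01897·ln(1.326×10^-4) = 0.1635 m³/s
Check: V = 1.68 m/s, Re = 3.50×10^5, f = 0.01671, h_f = 13.0 m ≈ 12.9 m ✓

Q ≈ 163 L/s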